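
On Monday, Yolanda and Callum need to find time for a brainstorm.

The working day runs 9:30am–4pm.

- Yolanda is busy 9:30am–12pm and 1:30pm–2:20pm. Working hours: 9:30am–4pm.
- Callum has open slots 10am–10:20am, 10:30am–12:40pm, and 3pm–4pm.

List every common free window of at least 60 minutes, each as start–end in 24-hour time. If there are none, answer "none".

15:00–16:00

Yolanda free within 09:30–16:00: 12:00–13:30, 14:20–16:00.
Yolanda ∩ Callum: 12:00–12:40, 15:00–16:00.
Windows ≥ 60 min: 15:00–16:00.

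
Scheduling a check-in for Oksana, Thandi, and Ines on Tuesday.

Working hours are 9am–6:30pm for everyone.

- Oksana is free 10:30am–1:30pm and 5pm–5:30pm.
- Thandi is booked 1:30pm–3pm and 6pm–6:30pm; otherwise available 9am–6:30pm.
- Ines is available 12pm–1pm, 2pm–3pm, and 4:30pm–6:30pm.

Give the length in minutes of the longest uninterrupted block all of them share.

Thandi free within 09:00–18:30: 09:00–13:30, 15:00–18:00.
Oksana ∩ Thandi: 10:30–13:30, 17:00–17:30.
Oksana ∩ Thandi ∩ Ines: 12:00–13:00, 17:00–17:30.
Common window lengths: 60, 30 min; longest is 60.

60 minutes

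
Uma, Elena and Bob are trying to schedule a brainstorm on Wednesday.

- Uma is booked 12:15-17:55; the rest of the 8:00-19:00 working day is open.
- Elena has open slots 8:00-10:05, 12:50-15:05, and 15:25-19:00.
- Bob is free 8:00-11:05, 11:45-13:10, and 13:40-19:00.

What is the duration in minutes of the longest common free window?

125 minutes

Uma free within 08:00–19:00: 08:00–12:15, 17:55–19:00.
Uma ∩ Elena: 08:00–10:05, 17:55–19:00.
Uma ∩ Elena ∩ Bob: 08:00–10:05, 17:55–19:00.
Common window lengths: 125, 65 min; longest is 125.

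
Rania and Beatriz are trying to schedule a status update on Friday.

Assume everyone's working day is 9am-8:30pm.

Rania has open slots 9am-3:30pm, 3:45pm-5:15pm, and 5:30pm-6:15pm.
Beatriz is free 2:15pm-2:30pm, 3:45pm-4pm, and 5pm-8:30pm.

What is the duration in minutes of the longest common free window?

45 minutes

Rania ∩ Beatriz: 14:15–14:30, 15:45–16:00, 17:00–17:15, 17:30–18:15.
Common window lengths: 15, 15, 15, 45 min; longest is 45.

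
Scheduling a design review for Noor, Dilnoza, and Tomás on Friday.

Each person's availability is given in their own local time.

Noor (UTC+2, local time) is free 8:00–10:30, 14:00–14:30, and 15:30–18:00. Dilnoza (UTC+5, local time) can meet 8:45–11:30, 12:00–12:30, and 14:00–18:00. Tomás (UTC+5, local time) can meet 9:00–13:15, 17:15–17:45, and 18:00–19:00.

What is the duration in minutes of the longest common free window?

Noor → UTC: 06:00–08:30, 12:00–12:30, 13:30–16:00.
Dilnoza → UTC: 03:45–06:30, 07:00–07:30, 09:00–13:00.
Tomás → UTC: 04:00–08:15, 12:15–12:45, 13:00–14:00.
Noor ∩ Dilnoza: 06:00–06:30, 07:00–07:30, 12:00–12:30.
Noor ∩ Dilnoza ∩ Tomás: 06:00–06:30, 07:00–07:30, 12:15–12:30.
Common window lengths: 30, 30, 15 min; longest is 30.

30 minutes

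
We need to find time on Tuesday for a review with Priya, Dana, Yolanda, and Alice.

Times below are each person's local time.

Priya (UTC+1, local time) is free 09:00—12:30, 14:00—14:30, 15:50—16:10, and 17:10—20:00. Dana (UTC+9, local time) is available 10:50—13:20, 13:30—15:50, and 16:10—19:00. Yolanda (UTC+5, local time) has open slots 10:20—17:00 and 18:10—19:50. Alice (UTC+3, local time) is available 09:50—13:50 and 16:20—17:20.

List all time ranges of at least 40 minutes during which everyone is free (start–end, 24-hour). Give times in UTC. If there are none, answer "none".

08:00–10:00

Priya → UTC: 08:00–11:30, 13:00–13:30, 14:50–15:10, 16:10–19:00.
Dana → UTC: 01:50–04:20, 04:30–06:50, 07:10–10:00.
Yolanda → UTC: 05:20–12:00, 13:10–14:50.
Alice → UTC: 06:50–10:50, 13:20–14:20.
Priya ∩ Dana: 08:00–10:00.
Priya ∩ Dana ∩ Yolanda: 08:00–10:00.
Priya ∩ Dana ∩ Yolanda ∩ Alice: 08:00–10:00.
Windows ≥ 40 min: 08:00–10:00.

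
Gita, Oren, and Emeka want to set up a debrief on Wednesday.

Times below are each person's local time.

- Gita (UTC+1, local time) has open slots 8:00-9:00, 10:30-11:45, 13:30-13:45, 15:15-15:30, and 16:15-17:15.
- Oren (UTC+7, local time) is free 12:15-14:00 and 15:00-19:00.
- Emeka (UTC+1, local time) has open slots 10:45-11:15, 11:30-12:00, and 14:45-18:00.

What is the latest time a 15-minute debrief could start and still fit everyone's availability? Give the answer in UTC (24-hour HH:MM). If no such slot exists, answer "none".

10:30

Gita → UTC: 07:00–08:00, 09:30–10:45, 12:30–12:45, 14:15–14:30, 15:15–16:15.
Oren → UTC: 05:15–07:00, 08:00–12:00.
Emeka → UTC: 09:45–10:15, 10:30–11:00, 13:45–17:00.
Gita ∩ Oren: 09:30–10:45.
Gita ∩ Oren ∩ Emeka: 09:45–10:15, 10:30–10:45.
Windows ≥ 15 min: 09:45–10:15, 10:30–10:45.
Latest start in the last window 10:30–10:45 is 10:45 − 15 min = 10:30.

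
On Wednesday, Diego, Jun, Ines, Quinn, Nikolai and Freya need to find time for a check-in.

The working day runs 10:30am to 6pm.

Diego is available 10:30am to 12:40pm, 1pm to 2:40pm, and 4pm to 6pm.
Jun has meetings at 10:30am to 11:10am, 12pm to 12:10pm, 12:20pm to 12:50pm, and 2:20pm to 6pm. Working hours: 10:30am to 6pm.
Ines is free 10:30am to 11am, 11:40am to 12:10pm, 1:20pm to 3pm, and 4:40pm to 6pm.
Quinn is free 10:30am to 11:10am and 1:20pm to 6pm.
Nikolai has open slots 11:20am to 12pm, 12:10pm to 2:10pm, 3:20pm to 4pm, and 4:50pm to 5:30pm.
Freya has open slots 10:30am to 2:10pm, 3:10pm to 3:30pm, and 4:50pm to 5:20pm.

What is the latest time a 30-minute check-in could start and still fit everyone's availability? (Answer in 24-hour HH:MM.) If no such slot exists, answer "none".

13:40

Jun free within 10:30–18:00: 11:10–12:00, 12:10–12:20, 12:50–14:20.
Diego ∩ Jun: 11:10–12:00, 12:10–12:20, 13:00–14:20.
Diego ∩ Jun ∩ Ines: 11:40–12:00, 13:20–14:20.
Diego ∩ Jun ∩ Ines ∩ Quinn: 13:20–14:20.
Diego ∩ Jun ∩ Ines ∩ Quinn ∩ Nikolai: 13:20–14:10.
Diego ∩ Jun ∩ Ines ∩ Quinn ∩ Nikolai ∩ Freya: 13:20–14:10.
Windows ≥ 30 min: 13:20–14:10.
Latest start in the last window 13:20–14:10 is 14:10 − 30 min = 13:40.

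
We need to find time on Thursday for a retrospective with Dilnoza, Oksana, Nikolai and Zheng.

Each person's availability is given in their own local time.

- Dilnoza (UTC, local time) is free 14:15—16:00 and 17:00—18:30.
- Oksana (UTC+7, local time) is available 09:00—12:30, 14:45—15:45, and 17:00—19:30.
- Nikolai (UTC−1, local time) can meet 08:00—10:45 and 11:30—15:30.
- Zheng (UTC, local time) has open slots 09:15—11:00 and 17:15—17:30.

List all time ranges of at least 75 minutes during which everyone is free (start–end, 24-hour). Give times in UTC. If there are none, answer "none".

Dilnoza → UTC: 14:15–16:00, 17:00–18:30.
Oksana → UTC: 02:00–05:30, 07:45–08:45, 10:00–12:30.
Nikolai → UTC: 09:00–11:45, 12:30–16:30.
Zheng → UTC: 09:15–11:00, 17:15–17:30.
Dilnoza ∩ Oksana: (none).
Dilnoza ∩ Oksana ∩ Nikolai: (none).
Dilnoza ∩ Oksana ∩ Nikolai ∩ Zheng: (none).
Windows ≥ 75 min: (none).

none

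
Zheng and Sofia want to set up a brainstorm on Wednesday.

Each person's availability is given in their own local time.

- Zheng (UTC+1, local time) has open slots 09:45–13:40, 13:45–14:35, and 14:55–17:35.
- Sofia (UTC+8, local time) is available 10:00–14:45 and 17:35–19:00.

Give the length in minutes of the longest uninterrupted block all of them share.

85 minutes

Zheng → UTC: 08:45–12:40, 12:45–13:35, 13:55–16:35.
Sofia → UTC: 02:00–06:45, 09:35–11:00.
Zheng ∩ Sofia: 09:35–11:00.
Single common window of 85 minutes.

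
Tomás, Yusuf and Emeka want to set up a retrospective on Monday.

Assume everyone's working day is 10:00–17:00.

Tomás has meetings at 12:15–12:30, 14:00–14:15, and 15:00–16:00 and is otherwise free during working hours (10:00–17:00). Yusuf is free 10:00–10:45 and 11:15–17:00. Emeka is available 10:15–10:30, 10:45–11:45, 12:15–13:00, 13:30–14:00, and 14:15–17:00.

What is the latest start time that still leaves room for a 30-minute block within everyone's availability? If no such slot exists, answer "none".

Tomás free within 10:00–17:00: 10:00–12:15, 12:30–14:00, 14:15–15:00, 16:00–17:00.
Tomás ∩ Yusuf: 10:00–10:45, 11:15–12:15, 12:30–14:00, 14:15–15:00, 16:00–17:00.
Tomás ∩ Yusuf ∩ Emeka: 10:15–10:30, 11:15–11:45, 12:30–13:00, 13:30–14:00, 14:15–15:00, 16:00–17:00.
Windows ≥ 30 min: 11:15–11:45, 12:30–13:00, 13:30–14:00, 14:15–15:00, 16:00–17:00.
Latest start in the last window 16:00–17:00 is 17:00 − 30 min = 16:30.

16:30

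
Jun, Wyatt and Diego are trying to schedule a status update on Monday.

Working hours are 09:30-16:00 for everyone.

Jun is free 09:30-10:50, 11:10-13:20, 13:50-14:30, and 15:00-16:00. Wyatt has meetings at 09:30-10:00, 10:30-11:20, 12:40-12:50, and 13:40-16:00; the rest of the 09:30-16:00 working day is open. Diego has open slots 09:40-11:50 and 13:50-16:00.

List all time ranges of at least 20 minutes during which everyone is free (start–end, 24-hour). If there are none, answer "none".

10:00–10:30, 11:20–11:50

Wyatt free within 09:30–16:00: 10:00–10:30, 11:20–12:40, 12:50–13:40.
Jun ∩ Wyatt: 10:00–10:30, 11:20–12:40, 12:50–13:20.
Jun ∩ Wyatt ∩ Diego: 10:00–10:30, 11:20–11:50.
Windows ≥ 20 min: 10:00–10:30, 11:20–11:50.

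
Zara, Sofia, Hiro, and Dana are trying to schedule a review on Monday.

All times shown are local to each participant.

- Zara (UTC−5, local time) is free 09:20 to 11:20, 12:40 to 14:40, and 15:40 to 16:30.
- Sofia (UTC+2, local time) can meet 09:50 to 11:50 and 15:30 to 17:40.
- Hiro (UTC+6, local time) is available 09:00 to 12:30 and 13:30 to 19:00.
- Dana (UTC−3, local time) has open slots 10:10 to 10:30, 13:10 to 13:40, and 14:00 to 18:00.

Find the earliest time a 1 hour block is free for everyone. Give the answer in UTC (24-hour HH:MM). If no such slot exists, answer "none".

none

Zara → UTC: 14:20–16:20, 17:40–19:40, 20:40–21:30.
Sofia → UTC: 07:50–09:50, 13:30–15:40.
Hiro → UTC: 03:00–06:30, 07:30–13:00.
Dana → UTC: 13:10–13:30, 16:10–16:40, 17:00–21:00.
Zara ∩ Sofia: 14:20–15:40.
Zara ∩ Sofia ∩ Hiro: (none).
Zara ∩ Sofia ∩ Hiro ∩ Dana: (none).
Windows ≥ 60 min: (none).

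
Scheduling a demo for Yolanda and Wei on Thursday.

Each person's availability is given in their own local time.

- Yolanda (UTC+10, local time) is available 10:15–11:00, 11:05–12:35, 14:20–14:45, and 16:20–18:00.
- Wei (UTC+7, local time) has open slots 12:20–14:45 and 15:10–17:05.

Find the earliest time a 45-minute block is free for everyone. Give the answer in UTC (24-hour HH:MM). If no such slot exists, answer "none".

Yolanda → UTC: 00:15–01:00, 01:05–02:35, 04:20–04:45, 06:20–08:00.
Wei → UTC: 05:20–07:45, 08:10–10:05.
Yolanda ∩ Wei: 06:20–07:45.
Windows ≥ 45 min: 06:20–07:45.
Earliest such window starts at 06:20.

06:20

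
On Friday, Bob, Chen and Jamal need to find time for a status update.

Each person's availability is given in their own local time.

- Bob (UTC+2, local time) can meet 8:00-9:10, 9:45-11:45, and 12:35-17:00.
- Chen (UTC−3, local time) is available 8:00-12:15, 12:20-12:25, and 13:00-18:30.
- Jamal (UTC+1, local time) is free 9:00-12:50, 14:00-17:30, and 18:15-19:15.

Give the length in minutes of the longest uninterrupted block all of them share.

120 minutes

Bob → UTC: 06:00–07:10, 07:45–09:45, 10:35–15:00.
Chen → UTC: 11:00–15:15, 15:20–15:25, 16:00–21:30.
Jamal → UTC: 08:00–11:50, 13:00–16:30, 17:15–18:15.
Bob ∩ Chen: 11:00–15:00.
Bob ∩ Chen ∩ Jamal: 11:00–11:50, 13:00–15:00.
Common window lengths: 50, 120 min; longest is 120.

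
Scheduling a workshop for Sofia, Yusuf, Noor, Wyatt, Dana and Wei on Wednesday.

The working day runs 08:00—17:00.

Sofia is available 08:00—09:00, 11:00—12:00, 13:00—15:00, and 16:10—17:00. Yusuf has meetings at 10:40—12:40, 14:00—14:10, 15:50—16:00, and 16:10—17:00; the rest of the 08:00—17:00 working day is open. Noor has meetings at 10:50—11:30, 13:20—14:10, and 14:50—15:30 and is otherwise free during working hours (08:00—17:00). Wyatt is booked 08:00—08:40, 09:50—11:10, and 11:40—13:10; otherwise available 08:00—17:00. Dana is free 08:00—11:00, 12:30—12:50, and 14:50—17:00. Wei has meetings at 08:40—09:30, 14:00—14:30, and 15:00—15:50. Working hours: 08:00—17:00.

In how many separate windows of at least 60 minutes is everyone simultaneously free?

0

Yusuf free within 08:00–17:00: 08:00–10:40, 12:40–14:00, 14:10–15:50, 16:00–16:10.
Noor free within 08:00–17:00: 08:00–10:50, 11:30–13:20, 14:10–14:50, 15:30–17:00.
Wyatt free within 08:00–17:00: 08:40–09:50, 11:10–11:40, 13:10–17:00.
Wei free within 08:00–17:00: 08:00–08:40, 09:30–14:00, 14:30–15:00, 15:50–17:00.
Sofia ∩ Yusuf: 08:00–09:00, 13:00–14:00, 14:10–15:00.
Sofia ∩ Yusuf ∩ Noor: 08:00–09:00, 13:00–13:20, 14:10–14:50.
Sofia ∩ Yusuf ∩ Noor ∩ Wyatt: 08:40–09:00, 13:10–13:20, 14:10–14:50.
Sofia ∩ Yusuf ∩ Noor ∩ Wyatt ∩ Dana: 08:40–09:00.
Sofia ∩ Yusuf ∩ Noor ∩ Wyatt ∩ Dana ∩ Wei: (none).
Windows ≥ 60 min: (none).
That's 0 windows.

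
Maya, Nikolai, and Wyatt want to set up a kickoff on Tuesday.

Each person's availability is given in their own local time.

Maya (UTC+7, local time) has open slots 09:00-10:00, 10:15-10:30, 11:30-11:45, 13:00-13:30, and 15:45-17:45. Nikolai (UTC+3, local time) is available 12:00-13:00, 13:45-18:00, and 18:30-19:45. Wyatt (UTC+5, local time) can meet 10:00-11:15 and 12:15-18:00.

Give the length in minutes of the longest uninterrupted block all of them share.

Maya → UTC: 02:00–03:00, 03:15–03:30, 04:30–04:45, 06:00–06:30, 08:45–10:45.
Nikolai → UTC: 09:00–10:00, 10:45–15:00, 15:30–16:45.
Wyatt → UTC: 05:00–06:15, 07:15–13:00.
Maya ∩ Nikolai: 09:00–10:00.
Maya ∩ Nikolai ∩ Wyatt: 09:00–10:00.
Single common window of 60 minutes.

60 minutes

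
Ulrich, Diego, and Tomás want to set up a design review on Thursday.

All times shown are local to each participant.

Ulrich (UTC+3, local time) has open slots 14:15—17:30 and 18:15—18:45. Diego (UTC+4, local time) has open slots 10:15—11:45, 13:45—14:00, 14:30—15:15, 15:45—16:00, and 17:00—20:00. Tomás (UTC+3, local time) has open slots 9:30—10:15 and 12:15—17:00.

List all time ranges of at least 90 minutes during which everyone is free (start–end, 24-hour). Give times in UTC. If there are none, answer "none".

Ulrich → UTC: 11:15–14:30, 15:15–15:45.
Diego → UTC: 06:15–07:45, 09:45–10:00, 10:30–11:15, 11:45–12:00, 13:00–16:00.
Tomás → UTC: 06:30–07:15, 09:15–14:00.
Ulrich ∩ Diego: 11:45–12:00, 13:00–14:30, 15:15–15:45.
Ulrich ∩ Diego ∩ Tomás: 11:45–12:00, 13:00–14:00.
Windows ≥ 90 min: (none).

none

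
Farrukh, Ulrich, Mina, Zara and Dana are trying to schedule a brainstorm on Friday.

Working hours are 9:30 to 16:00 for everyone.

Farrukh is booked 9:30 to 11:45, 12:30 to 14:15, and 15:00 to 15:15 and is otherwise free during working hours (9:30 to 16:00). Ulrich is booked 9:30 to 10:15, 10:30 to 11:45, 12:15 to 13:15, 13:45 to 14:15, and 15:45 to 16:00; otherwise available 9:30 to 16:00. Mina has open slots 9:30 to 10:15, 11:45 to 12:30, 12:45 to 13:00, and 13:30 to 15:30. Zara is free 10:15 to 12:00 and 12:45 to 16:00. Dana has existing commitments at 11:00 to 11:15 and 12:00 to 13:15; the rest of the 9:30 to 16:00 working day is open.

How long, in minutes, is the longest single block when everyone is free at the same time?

Farrukh free within 09:30–16:00: 11:45–12:30, 14:15–15:00, 15:15–16:00.
Ulrich free within 09:30–16:00: 10:15–10:30, 11:45–12:15, 13:15–13:45, 14:15–15:45.
Dana free within 09:30–16:00: 09:30–11:00, 11:15–12:00, 13:15–16:00.
Farrukh ∩ Ulrich: 11:45–12:15, 14:15–15:00, 15:15–15:45.
Farrukh ∩ Ulrich ∩ Mina: 11:45–12:15, 14:15–15:00, 15:15–15:30.
Farrukh ∩ Ulrich ∩ Mina ∩ Zara: 11:45–12:00, 14:15–15:00, 15:15–15:30.
Farrukh ∩ Ulrich ∩ Mina ∩ Zara ∩ Dana: 11:45–12:00, 14:15–15:00, 15:15–15:30.
Common window lengths: 15, 45, 15 min; longest is 45.

45 minutes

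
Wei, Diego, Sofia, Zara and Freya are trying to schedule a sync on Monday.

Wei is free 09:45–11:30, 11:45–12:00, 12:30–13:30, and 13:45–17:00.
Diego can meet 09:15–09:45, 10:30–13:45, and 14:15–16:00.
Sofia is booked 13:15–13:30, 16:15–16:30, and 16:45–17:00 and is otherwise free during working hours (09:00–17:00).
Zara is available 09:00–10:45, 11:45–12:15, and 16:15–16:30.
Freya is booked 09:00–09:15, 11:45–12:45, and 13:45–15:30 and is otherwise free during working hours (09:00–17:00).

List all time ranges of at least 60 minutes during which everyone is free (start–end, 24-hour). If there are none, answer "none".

Sofia free within 09:00–17:00: 09:00–13:15, 13:30–16:15, 16:30–16:45.
Freya free within 09:00–17:00: 09:15–11:45, 12:45–13:45, 15:30–17:00.
Wei ∩ Diego: 10:30–11:30, 11:45–12:00, 12:30–13:30, 14:15–16:00.
Wei ∩ Diego ∩ Sofia: 10:30–11:30, 11:45–12:00, 12:30–13:15, 14:15–16:00.
Wei ∩ Diego ∩ Sofia ∩ Zara: 10:30–10:45, 11:45–12:00.
Wei ∩ Diego ∩ Sofia ∩ Zara ∩ Freya: 10:30–10:45.
Windows ≥ 60 min: (none).

none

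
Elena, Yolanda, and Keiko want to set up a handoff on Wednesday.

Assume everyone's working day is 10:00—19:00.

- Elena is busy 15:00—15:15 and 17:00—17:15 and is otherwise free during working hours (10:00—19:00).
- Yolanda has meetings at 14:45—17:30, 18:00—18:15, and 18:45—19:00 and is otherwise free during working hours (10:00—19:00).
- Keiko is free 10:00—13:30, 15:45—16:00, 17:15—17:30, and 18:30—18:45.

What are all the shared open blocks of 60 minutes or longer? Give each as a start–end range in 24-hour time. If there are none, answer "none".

10:00–13:30

Elena free within 10:00–19:00: 10:00–15:00, 15:15–17:00, 17:15–19:00.
Yolanda free within 10:00–19:00: 10:00–14:45, 17:30–18:00, 18:15–18:45.
Elena ∩ Yolanda: 10:00–14:45, 17:30–18:00, 18:15–18:45.
Elena ∩ Yolanda ∩ Keiko: 10:00–13:30, 18:30–18:45.
Windows ≥ 60 min: 10:00–13:30.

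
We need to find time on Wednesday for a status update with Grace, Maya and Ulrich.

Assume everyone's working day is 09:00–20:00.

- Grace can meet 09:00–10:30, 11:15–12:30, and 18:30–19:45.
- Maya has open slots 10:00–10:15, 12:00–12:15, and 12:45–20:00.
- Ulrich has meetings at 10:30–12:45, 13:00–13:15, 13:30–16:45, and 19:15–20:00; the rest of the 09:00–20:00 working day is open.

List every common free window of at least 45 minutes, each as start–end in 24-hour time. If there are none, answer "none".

Ulrich free within 09:00–20:00: 09:00–10:30, 12:45–13:00, 13:15–13:30, 16:45–19:15.
Grace ∩ Maya: 10:00–10:15, 12:00–12:15, 18:30–19:45.
Grace ∩ Maya ∩ Ulrich: 10:00–10:15, 18:30–19:15.
Windows ≥ 45 min: 18:30–19:15.

18:30–19:15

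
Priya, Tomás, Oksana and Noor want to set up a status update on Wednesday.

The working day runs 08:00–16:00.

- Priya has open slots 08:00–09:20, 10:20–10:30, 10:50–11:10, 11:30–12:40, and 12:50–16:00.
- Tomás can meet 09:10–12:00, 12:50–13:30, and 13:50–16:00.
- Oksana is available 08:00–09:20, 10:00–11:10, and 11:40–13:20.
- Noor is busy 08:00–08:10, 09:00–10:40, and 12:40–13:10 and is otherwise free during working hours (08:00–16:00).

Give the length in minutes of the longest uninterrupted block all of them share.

20 minutes

Noor free within 08:00–16:00: 08:10–09:00, 10:40–12:40, 13:10–16:00.
Priya ∩ Tomás: 09:10–09:20, 10:20–10:30, 10:50–11:10, 11:30–12:00, 12:50–13:30, 13:50–16:00.
Priya ∩ Tomás ∩ Oksana: 09:10–09:20, 10:20–10:30, 10:50–11:10, 11:40–12:00, 12:50–13:20.
Priya ∩ Tomás ∩ Oksana ∩ Noor: 10:50–11:10, 11:40–12:00, 13:10–13:20.
Common window lengths: 20, 20, 10 min; longest is 20.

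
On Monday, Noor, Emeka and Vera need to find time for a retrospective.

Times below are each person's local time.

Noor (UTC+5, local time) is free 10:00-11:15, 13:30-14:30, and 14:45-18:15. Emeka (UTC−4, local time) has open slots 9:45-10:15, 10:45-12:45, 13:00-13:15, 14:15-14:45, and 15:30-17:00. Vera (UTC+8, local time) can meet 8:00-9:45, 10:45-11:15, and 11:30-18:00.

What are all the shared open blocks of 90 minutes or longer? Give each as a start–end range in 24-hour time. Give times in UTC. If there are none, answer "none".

Noor → UTC: 05:00–06:15, 08:30–09:30, 09:45–13:15.
Emeka → UTC: 13:45–14:15, 14:45–16:45, 17:00–17:15, 18:15–18:45, 19:30–21:00.
Vera → UTC: 00:00–01:45, 02:45–03:15, 03:30–10:00.
Noor ∩ Emeka: (none).
Noor ∩ Emeka ∩ Vera: (none).
Windows ≥ 90 min: (none).

none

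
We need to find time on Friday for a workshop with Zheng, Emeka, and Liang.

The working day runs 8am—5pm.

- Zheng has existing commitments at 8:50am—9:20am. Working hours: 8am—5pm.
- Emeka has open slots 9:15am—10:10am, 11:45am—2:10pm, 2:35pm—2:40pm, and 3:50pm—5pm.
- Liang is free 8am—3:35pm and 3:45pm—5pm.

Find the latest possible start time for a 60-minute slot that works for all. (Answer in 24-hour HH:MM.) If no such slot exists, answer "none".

Zheng free within 08:00–17:00: 08:00–08:50, 09:20–17:00.
Zheng ∩ Emeka: 09:20–10:10, 11:45–14:10, 14:35–14:40, 15:50–17:00.
Zheng ∩ Emeka ∩ Liang: 09:20–10:10, 11:45–14:10, 14:35–14:40, 15:50–17:00.
Windows ≥ 60 min: 11:45–14:10, 15:50–17:00.
Latest start in the last window 15:50–17:00 is 17:00 − 60 min = 16:00.

16:00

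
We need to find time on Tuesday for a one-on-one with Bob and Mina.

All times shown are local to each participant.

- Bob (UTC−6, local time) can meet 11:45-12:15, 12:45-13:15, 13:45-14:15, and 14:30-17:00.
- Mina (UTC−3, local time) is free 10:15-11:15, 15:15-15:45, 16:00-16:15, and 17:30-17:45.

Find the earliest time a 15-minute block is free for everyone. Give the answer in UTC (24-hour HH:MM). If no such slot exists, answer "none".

Bob → UTC: 17:45–18:15, 18:45–19:15, 19:45–20:15, 20:30–23:00.
Mina → UTC: 13:15–14:15, 18:15–18:45, 19:00–19:15, 20:30–20:45.
Bob ∩ Mina: 19:00–19:15, 20:30–20:45.
Windows ≥ 15 min: 19:00–19:15, 20:30–20:45.
Earliest such window starts at 19:00.

19:00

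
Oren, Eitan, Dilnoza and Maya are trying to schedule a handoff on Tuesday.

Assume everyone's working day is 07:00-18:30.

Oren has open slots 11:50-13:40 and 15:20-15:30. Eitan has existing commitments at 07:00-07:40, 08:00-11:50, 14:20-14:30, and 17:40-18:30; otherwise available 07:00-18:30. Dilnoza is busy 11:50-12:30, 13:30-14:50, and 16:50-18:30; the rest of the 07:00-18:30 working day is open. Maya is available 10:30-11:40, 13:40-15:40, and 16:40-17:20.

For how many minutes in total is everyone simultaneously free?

10 minutes

Eitan free within 07:00–18:30: 07:40–08:00, 11:50–14:20, 14:30–17:40.
Dilnoza free within 07:00–18:30: 07:00–11:50, 12:30–13:30, 14:50–16:50.
Oren ∩ Eitan: 11:50–13:40, 15:20–15:30.
Oren ∩ Eitan ∩ Dilnoza: 12:30–13:30, 15:20–15:30.
Oren ∩ Eitan ∩ Dilnoza ∩ Maya: 15:20–15:30.
Total common minutes: 10.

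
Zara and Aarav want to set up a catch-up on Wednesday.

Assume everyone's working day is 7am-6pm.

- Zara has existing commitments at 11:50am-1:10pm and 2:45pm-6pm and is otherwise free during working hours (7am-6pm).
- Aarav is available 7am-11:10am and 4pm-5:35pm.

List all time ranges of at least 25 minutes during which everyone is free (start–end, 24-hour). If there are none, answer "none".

Zara free within 07:00–18:00: 07:00–11:50, 13:10–14:45.
Zara ∩ Aarav: 07:00–11:10.
Windows ≥ 25 min: 07:00–11:10.

07:00–11:10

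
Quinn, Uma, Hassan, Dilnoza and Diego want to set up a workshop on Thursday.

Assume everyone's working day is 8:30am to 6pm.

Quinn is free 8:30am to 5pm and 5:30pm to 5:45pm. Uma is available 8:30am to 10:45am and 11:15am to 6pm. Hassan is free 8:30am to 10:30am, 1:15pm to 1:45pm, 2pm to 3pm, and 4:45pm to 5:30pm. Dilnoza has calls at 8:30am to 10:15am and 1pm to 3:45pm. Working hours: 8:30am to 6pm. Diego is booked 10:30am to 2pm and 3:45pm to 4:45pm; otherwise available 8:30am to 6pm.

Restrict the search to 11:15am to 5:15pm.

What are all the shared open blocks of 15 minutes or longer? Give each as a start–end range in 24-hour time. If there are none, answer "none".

16:45–17:00

Dilnoza free within 08:30–18:00: 10:15–13:00, 15:45–18:00.
Diego free within 08:30–18:00: 08:30–10:30, 14:00–15:45, 16:45–18:00.
Quinn ∩ Uma: 08:30–10:45, 11:15–17:00, 17:30–17:45.
Quinn ∩ Uma ∩ Hassan: 08:30–10:30, 13:15–13:45, 14:00–15:00, 16:45–17:00.
Quinn ∩ Uma ∩ Hassan ∩ Dilnoza: 10:15–10:30, 16:45–17:00.
Quinn ∩ Uma ∩ Hassan ∩ Dilnoza ∩ Diego: 10:15–10:30, 16:45–17:00.
Restricted to 11:15–17:15: 16:45–17:00.
Windows ≥ 15 min: 16:45–17:00.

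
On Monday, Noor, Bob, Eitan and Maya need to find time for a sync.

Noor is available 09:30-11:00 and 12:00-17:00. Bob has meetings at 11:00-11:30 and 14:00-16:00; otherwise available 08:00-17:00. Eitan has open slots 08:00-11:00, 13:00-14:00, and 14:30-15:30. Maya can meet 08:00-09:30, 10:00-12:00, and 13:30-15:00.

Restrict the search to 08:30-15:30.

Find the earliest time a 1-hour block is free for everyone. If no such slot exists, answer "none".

10:00

Bob free within 08:00–17:00: 08:00–11:00, 11:30–14:00, 16:00–17:00.
Noor ∩ Bob: 09:30–11:00, 12:00–14:00, 16:00–17:00.
Noor ∩ Bob ∩ Eitan: 09:30–11:00, 13:00–14:00.
Noor ∩ Bob ∩ Eitan ∩ Maya: 10:00–11:00, 13:30–14:00.
Restricted to 08:30–15:30: 10:00–11:00, 13:30–14:00.
Windows ≥ 60 min: 10:00–11:00.
Earliest such window starts at 10:00.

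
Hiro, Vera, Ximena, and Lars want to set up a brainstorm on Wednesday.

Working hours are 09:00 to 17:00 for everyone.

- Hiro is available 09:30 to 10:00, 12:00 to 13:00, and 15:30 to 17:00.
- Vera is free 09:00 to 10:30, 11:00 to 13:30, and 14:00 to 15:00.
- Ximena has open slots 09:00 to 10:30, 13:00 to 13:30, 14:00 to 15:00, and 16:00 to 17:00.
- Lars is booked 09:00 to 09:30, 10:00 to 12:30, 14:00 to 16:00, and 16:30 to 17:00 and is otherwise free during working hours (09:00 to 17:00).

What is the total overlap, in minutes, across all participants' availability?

30 minutes

Lars free within 09:00–17:00: 09:30–10:00, 12:30–14:00, 16:00–16:30.
Hiro ∩ Vera: 09:30–10:00, 12:00–13:00.
Hiro ∩ Vera ∩ Ximena: 09:30–10:00.
Hiro ∩ Vera ∩ Ximena ∩ Lars: 09:30–10:00.
Total common minutes: 30.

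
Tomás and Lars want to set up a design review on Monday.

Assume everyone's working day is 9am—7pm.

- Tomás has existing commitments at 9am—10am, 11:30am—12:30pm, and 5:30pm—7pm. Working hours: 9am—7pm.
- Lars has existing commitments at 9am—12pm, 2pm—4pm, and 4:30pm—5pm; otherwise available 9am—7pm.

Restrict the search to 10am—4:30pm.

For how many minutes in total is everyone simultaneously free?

120 minutes

Tomás free within 09:00–19:00: 10:00–11:30, 12:30–17:30.
Lars free within 09:00–19:00: 12:00–14:00, 16:00–16:30, 17:00–19:00.
Tomás ∩ Lars: 12:30–14:00, 16:00–16:30, 17:00–17:30.
Restricted to 10:00–16:30: 12:30–14:00, 16:00–16:30.
Total common minutes: 90 + 30 = 120.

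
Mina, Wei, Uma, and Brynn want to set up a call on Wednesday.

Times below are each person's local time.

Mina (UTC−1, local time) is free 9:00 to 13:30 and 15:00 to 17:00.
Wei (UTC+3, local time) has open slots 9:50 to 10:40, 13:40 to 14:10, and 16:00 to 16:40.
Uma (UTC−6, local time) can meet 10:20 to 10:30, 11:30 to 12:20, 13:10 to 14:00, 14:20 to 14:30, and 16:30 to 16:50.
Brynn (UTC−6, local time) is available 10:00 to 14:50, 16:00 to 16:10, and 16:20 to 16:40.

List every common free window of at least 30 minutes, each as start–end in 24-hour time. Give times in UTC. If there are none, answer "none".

none

Mina → UTC: 10:00–14:30, 16:00–18:00.
Wei → UTC: 06:50–07:40, 10:40–11:10, 13:00–13:40.
Uma → UTC: 16:20–16:30, 17:30–18:20, 19:10–20:00, 20:20–20:30, 22:30–22:50.
Brynn → UTC: 16:00–20:50, 22:00–22:10, 22:20–22:40.
Mina ∩ Wei: 10:40–11:10, 13:00–13:40.
Mina ∩ Wei ∩ Uma: (none).
Mina ∩ Wei ∩ Uma ∩ Brynn: (none).
Windows ≥ 30 min: (none).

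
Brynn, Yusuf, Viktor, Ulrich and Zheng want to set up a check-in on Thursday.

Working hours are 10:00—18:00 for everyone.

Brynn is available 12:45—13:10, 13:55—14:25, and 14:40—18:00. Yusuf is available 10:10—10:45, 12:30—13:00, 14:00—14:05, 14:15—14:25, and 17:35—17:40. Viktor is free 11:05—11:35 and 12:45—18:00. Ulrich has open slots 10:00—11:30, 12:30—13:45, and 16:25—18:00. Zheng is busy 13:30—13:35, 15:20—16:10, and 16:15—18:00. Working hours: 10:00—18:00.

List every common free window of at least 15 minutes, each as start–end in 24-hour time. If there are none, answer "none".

12:45–13:00

Zheng free within 10:00–18:00: 10:00–13:30, 13:35–15:20, 16:10–16:15.
Brynn ∩ Yusuf: 12:45–13:00, 14:00–14:05, 14:15–14:25, 17:35–17:40.
Brynn ∩ Yusuf ∩ Viktor: 12:45–13:00, 14:00–14:05, 14:15–14:25, 17:35–17:40.
Brynn ∩ Yusuf ∩ Viktor ∩ Ulrich: 12:45–13:00, 17:35–17:40.
Brynn ∩ Yusuf ∩ Viktor ∩ Ulrich ∩ Zheng: 12:45–13:00.
Windows ≥ 15 min: 12:45–13:00.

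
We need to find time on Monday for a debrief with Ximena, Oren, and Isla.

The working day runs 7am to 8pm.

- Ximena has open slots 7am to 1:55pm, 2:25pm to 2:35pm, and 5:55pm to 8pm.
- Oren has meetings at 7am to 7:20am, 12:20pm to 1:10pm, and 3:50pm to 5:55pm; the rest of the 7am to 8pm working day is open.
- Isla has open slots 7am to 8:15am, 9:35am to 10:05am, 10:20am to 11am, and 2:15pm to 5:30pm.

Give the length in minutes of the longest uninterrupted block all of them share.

Oren free within 07:00–20:00: 07:20–12:20, 13:10–15:50, 17:55–20:00.
Ximena ∩ Oren: 07:20–12:20, 13:10–13:55, 14:25–14:35, 17:55–20:00.
Ximena ∩ Oren ∩ Isla: 07:20–08:15, 09:35–10:05, 10:20–11:00, 14:25–14:35.
Common window lengths: 55, 30, 40, 10 min; longest is 55.

55 minutes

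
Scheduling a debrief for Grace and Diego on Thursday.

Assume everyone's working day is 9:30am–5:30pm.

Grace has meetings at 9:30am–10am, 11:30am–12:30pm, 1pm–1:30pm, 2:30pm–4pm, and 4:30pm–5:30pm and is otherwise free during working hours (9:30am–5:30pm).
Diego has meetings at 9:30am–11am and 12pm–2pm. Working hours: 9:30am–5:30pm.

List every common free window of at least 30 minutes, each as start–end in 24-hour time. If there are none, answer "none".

Grace free within 09:30–17:30: 10:00–11:30, 12:30–13:00, 13:30–14:30, 16:00–16:30.
Diego free within 09:30–17:30: 11:00–12:00, 14:00–17:30.
Grace ∩ Diego: 11:00–11:30, 14:00–14:30, 16:00–16:30.
Windows ≥ 30 min: 11:00–11:30, 14:00–14:30, 16:00–16:30.

11:00–11:30, 14:00–14:30, 16:00–16:30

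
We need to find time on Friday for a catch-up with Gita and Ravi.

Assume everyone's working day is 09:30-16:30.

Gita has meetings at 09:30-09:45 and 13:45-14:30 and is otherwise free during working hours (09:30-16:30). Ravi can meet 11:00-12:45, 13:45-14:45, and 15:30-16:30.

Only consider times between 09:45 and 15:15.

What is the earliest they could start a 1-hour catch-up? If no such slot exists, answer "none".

Gita free within 09:30–16:30: 09:45–13:45, 14:30–16:30.
Gita ∩ Ravi: 11:00–12:45, 14:30–14:45, 15:30–16:30.
Restricted to 09:45–15:15: 11:00–12:45, 14:30–14:45.
Windows ≥ 60 min: 11:00–12:45.
Earliest such window starts at 11:00.

11:00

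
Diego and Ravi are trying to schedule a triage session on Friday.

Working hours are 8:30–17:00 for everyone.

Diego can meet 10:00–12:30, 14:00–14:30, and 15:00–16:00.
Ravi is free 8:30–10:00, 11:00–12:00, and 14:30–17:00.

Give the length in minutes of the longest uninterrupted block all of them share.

Diego ∩ Ravi: 11:00–12:00, 15:00–16:00.
Common window lengths: 60, 60 min; longest is 60.

60 minutes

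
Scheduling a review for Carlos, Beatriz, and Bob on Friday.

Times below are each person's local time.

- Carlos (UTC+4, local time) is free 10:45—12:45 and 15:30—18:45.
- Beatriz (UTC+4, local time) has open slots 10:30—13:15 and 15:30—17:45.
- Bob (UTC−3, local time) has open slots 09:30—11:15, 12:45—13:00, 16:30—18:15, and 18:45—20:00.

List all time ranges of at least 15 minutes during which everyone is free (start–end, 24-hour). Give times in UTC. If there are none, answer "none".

12:30–13:45

Carlos → UTC: 06:45–08:45, 11:30–14:45.
Beatriz → UTC: 06:30–09:15, 11:30–13:45.
Bob → UTC: 12:30–14:15, 15:45–16:00, 19:30–21:15, 21:45–23:00.
Carlos ∩ Beatriz: 06:45–08:45, 11:30–13:45.
Carlos ∩ Beatriz ∩ Bob: 12:30–13:45.
Windows ≥ 15 min: 12:30–13:45.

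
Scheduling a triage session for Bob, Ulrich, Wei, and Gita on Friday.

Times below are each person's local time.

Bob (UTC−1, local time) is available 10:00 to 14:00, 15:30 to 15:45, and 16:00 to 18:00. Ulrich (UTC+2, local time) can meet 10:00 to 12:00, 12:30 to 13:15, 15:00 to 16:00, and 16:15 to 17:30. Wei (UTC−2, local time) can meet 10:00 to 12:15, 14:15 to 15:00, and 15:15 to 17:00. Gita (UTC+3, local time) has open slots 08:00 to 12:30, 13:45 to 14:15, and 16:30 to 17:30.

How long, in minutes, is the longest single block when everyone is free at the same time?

30 minutes

Bob → UTC: 11:00–15:00, 16:30–16:45, 17:00–19:00.
Ulrich → UTC: 08:00–10:00, 10:30–11:15, 13:00–14:00, 14:15–15:30.
Wei → UTC: 12:00–14:15, 16:15–17:00, 17:15–19:00.
Gita → UTC: 05:00–09:30, 10:45–11:15, 13:30–14:30.
Bob ∩ Ulrich: 11:00–11:15, 13:00–14:00, 14:15–15:00.
Bob ∩ Ulrich ∩ Wei: 13:00–14:00.
Bob ∩ Ulrich ∩ Wei ∩ Gita: 13:30–14:00.
Single common window of 30 minutes.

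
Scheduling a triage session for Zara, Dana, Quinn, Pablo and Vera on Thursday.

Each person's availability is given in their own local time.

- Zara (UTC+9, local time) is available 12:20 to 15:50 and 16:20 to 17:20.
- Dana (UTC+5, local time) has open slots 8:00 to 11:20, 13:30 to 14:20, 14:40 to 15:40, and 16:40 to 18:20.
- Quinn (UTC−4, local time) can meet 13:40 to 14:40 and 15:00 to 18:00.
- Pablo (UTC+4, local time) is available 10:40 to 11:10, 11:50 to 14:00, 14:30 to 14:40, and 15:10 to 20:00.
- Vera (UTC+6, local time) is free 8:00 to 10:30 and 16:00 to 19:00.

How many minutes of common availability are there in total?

0 minutes

Zara → UTC: 03:20–06:50, 07:20–08:20.
Dana → UTC: 03:00–06:20, 08:30–09:20, 09:40–10:40, 11:40–13:20.
Quinn → UTC: 17:40–18:40, 19:00–22:00.
Pablo → UTC: 06:40–07:10, 07:50–10:00, 10:30–10:40, 11:10–16:00.
Vera → UTC: 02:00–04:30, 10:00–13:00.
Zara ∩ Dana: 03:20–06:20.
Zara ∩ Dana ∩ Quinn: (none).
Zara ∩ Dana ∩ Quinn ∩ Pablo: (none).
Zara ∩ Dana ∩ Quinn ∩ Pablo ∩ Vera: (none).
Total common minutes: 0.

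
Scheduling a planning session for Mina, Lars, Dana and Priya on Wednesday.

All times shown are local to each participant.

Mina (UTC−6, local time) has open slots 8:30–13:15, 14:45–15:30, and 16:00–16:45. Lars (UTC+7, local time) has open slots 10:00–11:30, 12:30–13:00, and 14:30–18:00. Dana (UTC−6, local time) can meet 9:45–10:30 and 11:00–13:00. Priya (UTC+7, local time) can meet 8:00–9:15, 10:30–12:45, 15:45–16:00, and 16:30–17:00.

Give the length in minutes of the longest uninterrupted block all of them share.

0 minutes

Mina → UTC: 14:30–19:15, 20:45–21:30, 22:00–22:45.
Lars → UTC: 03:00–04:30, 05:30–06:00, 07:30–11:00.
Dana → UTC: 15:45–16:30, 17:00–19:00.
Priya → UTC: 01:00–02:15, 03:30–05:45, 08:45–09:00, 09:30–10:00.
Mina ∩ Lars: (none).
Mina ∩ Lars ∩ Dana: (none).
Mina ∩ Lars ∩ Dana ∩ Priya: (none).
No common window.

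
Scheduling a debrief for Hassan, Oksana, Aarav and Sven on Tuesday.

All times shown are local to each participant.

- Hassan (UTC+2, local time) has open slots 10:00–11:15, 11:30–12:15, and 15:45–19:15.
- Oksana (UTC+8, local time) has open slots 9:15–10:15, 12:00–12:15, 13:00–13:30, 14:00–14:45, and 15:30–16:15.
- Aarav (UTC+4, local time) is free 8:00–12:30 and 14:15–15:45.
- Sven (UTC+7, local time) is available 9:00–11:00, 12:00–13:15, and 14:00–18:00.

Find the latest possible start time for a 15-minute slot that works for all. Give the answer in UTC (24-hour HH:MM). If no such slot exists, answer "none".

08:00

Hassan → UTC: 08:00–09:15, 09:30–10:15, 13:45–17:15.
Oksana → UTC: 01:15–02:15, 04:00–04:15, 05:00–05:30, 06:00–06:45, 07:30–08:15.
Aarav → UTC: 04:00–08:30, 10:15–11:45.
Sven → UTC: 02:00–04:00, 05:00–06:15, 07:00–11:00.
Hassan ∩ Oksana: 08:00–08:15.
Hassan ∩ Oksana ∩ Aarav: 08:00–08:15.
Hassan ∩ Oksana ∩ Aarav ∩ Sven: 08:00–08:15.
Windows ≥ 15 min: 08:00–08:15.
Latest start in the last window 08:00–08:15 is 08:15 − 15 min = 08:00.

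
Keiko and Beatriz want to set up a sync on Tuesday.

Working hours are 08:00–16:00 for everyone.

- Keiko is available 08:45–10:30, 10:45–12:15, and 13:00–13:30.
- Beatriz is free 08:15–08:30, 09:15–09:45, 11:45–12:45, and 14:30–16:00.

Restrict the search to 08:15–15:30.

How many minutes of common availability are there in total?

60 minutes

Keiko ∩ Beatriz: 09:15–09:45, 11:45–12:15.
Restricted to 08:15–15:30: 09:15–09:45, 11:45–12:15.
Total common minutes: 30 + 30 = 60.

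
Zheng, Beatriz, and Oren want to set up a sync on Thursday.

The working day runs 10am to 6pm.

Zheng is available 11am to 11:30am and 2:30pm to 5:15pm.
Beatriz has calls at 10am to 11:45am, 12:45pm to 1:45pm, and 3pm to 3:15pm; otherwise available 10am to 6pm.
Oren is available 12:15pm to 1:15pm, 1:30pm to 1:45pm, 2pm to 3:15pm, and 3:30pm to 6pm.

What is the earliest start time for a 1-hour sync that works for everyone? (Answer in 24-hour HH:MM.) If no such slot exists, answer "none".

Beatriz free within 10:00–18:00: 11:45–12:45, 13:45–15:00, 15:15–18:00.
Zheng ∩ Beatriz: 14:30–15:00, 15:15–17:15.
Zheng ∩ Beatriz ∩ Oren: 14:30–15:00, 15:30–17:15.
Windows ≥ 60 min: 15:30–17:15.
Earliest such window starts at 15:30.

15:30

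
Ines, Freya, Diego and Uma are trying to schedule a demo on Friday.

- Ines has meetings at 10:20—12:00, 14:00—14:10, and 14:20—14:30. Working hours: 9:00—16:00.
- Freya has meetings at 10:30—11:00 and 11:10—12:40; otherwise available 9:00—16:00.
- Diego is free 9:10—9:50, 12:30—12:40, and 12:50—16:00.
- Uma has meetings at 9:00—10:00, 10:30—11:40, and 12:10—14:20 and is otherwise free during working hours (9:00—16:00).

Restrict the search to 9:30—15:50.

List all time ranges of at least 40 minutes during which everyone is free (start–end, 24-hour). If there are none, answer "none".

Ines free within 09:00–16:00: 09:00–10:20, 12:00–14:00, 14:10–14:20, 14:30–16:00.
Freya free within 09:00–16:00: 09:00–10:30, 11:00–11:10, 12:40–16:00.
Uma free within 09:00–16:00: 10:00–10:30, 11:40–12:10, 14:20–16:00.
Ines ∩ Freya: 09:00–10:20, 12:40–14:00, 14:10–14:20, 14:30–16:00.
Ines ∩ Freya ∩ Diego: 09:10–09:50, 12:50–14:00, 14:10–14:20, 14:30–16:00.
Ines ∩ Freya ∩ Diego ∩ Uma: 14:30–16:00.
Restricted to 09:30–15:50: 14:30–15:50.
Windows ≥ 40 min: 14:30–15:50.

14:30–15:50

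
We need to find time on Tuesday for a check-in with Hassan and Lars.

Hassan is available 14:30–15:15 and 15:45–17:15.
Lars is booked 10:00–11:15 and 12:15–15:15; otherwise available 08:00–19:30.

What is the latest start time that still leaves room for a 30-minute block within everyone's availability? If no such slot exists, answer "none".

Lars free within 08:00–19:30: 08:00–10:00, 11:15–12:15, 15:15–19:30.
Hassan ∩ Lars: 15:45–17:15.
Windows ≥ 30 min: 15:45–17:15.
Latest start in the last window 15:45–17:15 is 17:15 − 30 min = 16:45.

16:45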